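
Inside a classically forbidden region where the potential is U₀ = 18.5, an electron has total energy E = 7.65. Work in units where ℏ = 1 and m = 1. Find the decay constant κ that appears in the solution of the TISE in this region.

κ = 4.66

Since E < U₀ the TISE in this region is ψ'' = κ²ψ with κ = √(2m(U₀ − E))/ℏ.
κ = √(2 × 1 × 10.85) = 4.658.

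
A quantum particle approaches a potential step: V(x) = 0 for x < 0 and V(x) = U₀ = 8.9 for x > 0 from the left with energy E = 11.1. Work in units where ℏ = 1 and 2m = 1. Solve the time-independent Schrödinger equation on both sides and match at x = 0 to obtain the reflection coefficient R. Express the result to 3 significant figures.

R = 0.147

The wavenumbers are k₁ = √(2mE)/ℏ = 3.332 on the left and k₂ = √(2m(E − U₀))/ℏ = 1.483 on the right.
Matching ψ and ψ′ at x = 0 gives r = (k₁ − k₂)/(k₁ + k₂), so R = r² = 0.1474 and T = 1 − R = 0.8526.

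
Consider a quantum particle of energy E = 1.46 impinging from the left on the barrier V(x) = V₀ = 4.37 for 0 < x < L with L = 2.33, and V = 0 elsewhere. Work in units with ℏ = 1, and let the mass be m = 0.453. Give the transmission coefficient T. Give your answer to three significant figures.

T = 0.00184

E < V₀: inside the barrier ψ ∝ e^{±κx} with κ = √(2m(V₀ − E))/ℏ = 1.624.
κL = 3.783, sinh(κL) = 21.97.
The exact tunnelling result is T⁻¹ = 1 + V₀² sinh²(κL) / [4E(V₀ − E)] = 543.3, so T = 0.00184.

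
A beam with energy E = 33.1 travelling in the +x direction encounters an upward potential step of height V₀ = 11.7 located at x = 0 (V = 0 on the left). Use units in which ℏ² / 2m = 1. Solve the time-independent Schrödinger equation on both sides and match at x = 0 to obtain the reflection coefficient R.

On each side the TISE gives plane waves with k = √(2m(E − V))/ℏ: k₁ = √(2·½·33.1) = 5.753, k₂ = √(2·½·21.4) = 4.626.
Continuity of ψ and ψ′ at the step yields the reflection amplitude r = (k₁ − k₂)/(k₁ + k₂) = 0.1086; thus R = |r|² = 0.01180, T = 0.9882.

R = 0.0118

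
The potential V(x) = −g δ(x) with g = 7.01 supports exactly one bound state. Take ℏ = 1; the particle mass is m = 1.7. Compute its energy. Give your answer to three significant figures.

E = -41.8

For x ≠ 0 the bound state is ψ ∝ e^{−κ|x|}; integrating the TISE across the delta gives the cusp condition 2κ = 2mg/ℏ², so κ = 11.92.
Then E = −ℏ²κ²/(2m) = −mg²/(2ℏ²) = -41.77.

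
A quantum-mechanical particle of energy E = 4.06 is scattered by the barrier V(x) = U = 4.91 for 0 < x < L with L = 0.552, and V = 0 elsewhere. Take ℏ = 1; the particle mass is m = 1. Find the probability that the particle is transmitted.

T = 0.483

E < U: inside the barrier ψ ∝ e^{±κx} with κ = √(2m(U − E))/ℏ = 1.304.
κL = 0.7197, sinh(κL) = 0.7835.
Matching ψ, ψ′ at both faces gives T = [1 + U² sinh²(κL) / (4E(U − E))]⁻¹ = 1/2.072 = 0.483.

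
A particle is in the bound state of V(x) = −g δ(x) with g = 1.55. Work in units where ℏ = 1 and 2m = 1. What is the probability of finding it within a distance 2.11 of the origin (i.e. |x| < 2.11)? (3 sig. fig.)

The normalised bound state is ψ = √κ e^{−κ|x|} with κ = mg/ℏ² = 0.7750.
P(|x| < d) = ∫_{−d}^{d} κ e^{−2κ|x|} dx = 1 − e^{−2κd} = 1 − e^{−3.271} = 0.9620.

P = 0.962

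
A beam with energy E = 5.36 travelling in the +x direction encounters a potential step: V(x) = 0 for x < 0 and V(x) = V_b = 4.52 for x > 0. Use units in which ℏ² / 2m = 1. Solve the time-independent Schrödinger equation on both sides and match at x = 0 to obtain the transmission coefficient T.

On each side the TISE gives plane waves with k = √(2m(E − V))/ℏ: k₁ = √(2·½·5.36) = 2.315, k₂ = √(2·½·0.84) = 0.9165.
Continuity of ψ and ψ′ at the step yields the reflection amplitude r = (k₁ − k₂)/(k₁ + k₂) = 0.4328; thus R = |r|² = 0.1873, T = 0.8127.

T = 0.813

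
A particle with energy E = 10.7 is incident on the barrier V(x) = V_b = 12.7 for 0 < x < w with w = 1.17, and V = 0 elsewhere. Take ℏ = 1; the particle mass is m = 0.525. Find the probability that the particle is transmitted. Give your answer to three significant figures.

T = 0.0711

E < V_b: inside the barrier ψ ∝ e^{±κx} with κ = √(2m(V_b − E))/ℏ = 1.449.
κw = 1.695, sinh(κw) = 2.633.
Matching ψ, ψ′ at both faces gives T = [1 + V_b² sinh²(κw) / (4E(V_b − E))]⁻¹ = 1/14.06 = 0.0711.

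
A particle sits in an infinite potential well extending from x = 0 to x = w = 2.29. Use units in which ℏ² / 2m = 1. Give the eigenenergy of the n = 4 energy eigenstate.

The infinite-well eigenfunctions ψ_n = √(2/w) sin(nπx/w) vanish at both walls, giving E_n = n²π²ℏ²/(2mw²).
E_4 = 4² × π² / (2 × 0.5 × 2.29²) = 30.11.

E = 30.1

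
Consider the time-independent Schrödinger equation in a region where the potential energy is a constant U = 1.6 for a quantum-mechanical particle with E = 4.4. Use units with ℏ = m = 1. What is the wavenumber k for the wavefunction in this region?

With E > U the solution is oscillatory, ψ ∝ e^{±ikx} with k = √(2m(E − U))/ℏ.
k = √(2 × 1 × 2.8) = 2.366.

k = 2.37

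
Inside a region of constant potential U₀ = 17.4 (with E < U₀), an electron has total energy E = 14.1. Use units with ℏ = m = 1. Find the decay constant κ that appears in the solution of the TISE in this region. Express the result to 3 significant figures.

Since E < U₀ the TISE in this region is ψ'' = κ²ψ with κ = √(2m(U₀ − E))/ℏ.
κ = √(2 × 1 × 3.3) = 2.569.

κ = 2.57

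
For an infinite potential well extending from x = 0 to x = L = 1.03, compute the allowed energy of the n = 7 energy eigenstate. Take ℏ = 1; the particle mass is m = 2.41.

E = 94.6

The infinite-well eigenfunctions ψ_n = √(2/L) sin(nπx/L) vanish at both walls, giving E_n = n²π²ℏ²/(2mL²).
E_7 = 7² × π² / (2 × 2.41 × 1.03²) = 94.57.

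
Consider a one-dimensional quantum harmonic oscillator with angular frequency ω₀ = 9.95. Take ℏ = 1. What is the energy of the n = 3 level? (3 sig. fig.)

E = 34.8

The oscillator eigenvalues are E_n = ℏω₀(n + ½), so E_3 = 9.95 × 3.5 = 34.83.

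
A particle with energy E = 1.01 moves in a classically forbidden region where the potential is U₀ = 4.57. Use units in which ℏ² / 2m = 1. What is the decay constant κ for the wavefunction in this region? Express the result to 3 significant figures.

Since E < U₀ the TISE in this region is ψ'' = κ²ψ with κ = √(2m(U₀ − E))/ℏ.
κ = √(2 × 0.5 × 3.56) = 1.887.

κ = 1.89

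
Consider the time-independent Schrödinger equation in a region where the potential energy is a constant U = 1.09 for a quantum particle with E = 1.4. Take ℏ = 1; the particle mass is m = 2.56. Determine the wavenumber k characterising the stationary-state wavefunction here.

k = 1.26

With E > U the solution is oscillatory, ψ ∝ e^{±ikx} with k = √(2m(E − U))/ℏ.
k = √(2 × 2.56 × 0.31) = 1.260.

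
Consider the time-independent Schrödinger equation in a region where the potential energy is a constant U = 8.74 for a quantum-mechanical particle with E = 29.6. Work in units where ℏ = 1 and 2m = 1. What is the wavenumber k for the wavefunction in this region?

With E > U the solution is oscillatory, ψ ∝ e^{±ikx} with k = √(2m(E − U))/ℏ.
k = √(2 × 0.5 × 20.86) = 4.567.

k = 4.57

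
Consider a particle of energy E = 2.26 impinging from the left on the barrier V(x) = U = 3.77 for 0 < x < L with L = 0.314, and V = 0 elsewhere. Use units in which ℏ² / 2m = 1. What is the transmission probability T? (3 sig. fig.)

T = 0.860

Since E < U the interior solution is evanescent with decay constant κ = √(2m(U − E))/ℏ = 1.229.
κL = 0.3858, sinh(κL) = 0.3955.
The exact tunnelling result is T⁻¹ = 1 + U² sinh²(κL) / [4E(U − E)] = 1.163, so T = 0.860.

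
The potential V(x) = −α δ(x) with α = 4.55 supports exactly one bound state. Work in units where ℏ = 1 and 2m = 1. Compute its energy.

The bound state is ψ(x) = √κ e^{−κ|x|}. The derivative jump ψ'(0⁺) − ψ'(0⁻) = −(2mα/ℏ²)ψ(0) fixes κ = mα/ℏ² = 2.275.
Then E = −ℏ²κ²/(2m) = −mα²/(2ℏ²) = -5.176.

E = -5.18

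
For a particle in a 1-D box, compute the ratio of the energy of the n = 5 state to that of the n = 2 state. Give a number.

6.25

E_n = n²π²ℏ²/(2mL²) so the ratio is n₂²/n₁² = 25/4 = 6.25.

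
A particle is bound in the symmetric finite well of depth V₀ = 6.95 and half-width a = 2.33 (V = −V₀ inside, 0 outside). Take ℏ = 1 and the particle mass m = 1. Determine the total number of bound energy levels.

Define the well-strength parameter z₀ = (a/ℏ)√(2mV₀) = 2.33 × √(2·1·6.95) = 8.687.
The even/odd transcendental equations gain one root per π/2 in z₀, giving N = 1 + ⌊2z₀/π⌋ = 1 + ⌊5.530⌋ = 6.

N = 6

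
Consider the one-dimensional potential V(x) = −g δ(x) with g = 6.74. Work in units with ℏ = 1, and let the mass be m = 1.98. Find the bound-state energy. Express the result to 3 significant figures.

The bound state is ψ(x) = √κ e^{−κ|x|}. The derivative jump ψ'(0⁺) − ψ'(0⁻) = −(2mg/ℏ²)ψ(0) fixes κ = mg/ℏ² = 13.35.
Then E = −ℏ²κ²/(2m) = −mg²/(2ℏ²) = -44.97.

E = -45.0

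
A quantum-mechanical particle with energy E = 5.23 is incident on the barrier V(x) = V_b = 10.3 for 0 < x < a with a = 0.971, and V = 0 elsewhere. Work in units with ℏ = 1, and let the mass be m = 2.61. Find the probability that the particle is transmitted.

T = 0.000183

E < V_b: inside the barrier ψ ∝ e^{±κx} with κ = √(2m(V_b − E))/ℏ = 5.144.
κa = 4.995, sinh(κa) = 73.85.
Matching ψ, ψ′ at both faces gives T = [1 + V_b² sinh²(κa) / (4E(V_b − E))]⁻¹ = 1/5457 = 0.000183.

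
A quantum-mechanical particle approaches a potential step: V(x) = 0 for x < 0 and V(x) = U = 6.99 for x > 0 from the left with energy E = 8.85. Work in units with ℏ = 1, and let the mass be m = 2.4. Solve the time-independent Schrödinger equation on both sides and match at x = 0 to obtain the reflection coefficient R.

On each side the TISE gives plane waves with k = √(2m(E − V))/ℏ: k₁ = √(2·2.4·8.85) = 6.518, k₂ = √(2·2.4·1.86) = 2.988.
Continuity of ψ and ψ′ at the step yields the reflection amplitude r = (k₁ − k₂)/(k₁ + k₂) = 0.3713; thus R = |r|² = 0.1379, T = 0.8621.

R = 0.138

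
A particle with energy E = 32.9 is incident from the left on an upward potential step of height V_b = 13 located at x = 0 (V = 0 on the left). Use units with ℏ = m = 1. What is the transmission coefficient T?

On each side the TISE gives plane waves with k = √(2m(E − V))/ℏ: k₁ = √(2·1·32.9) = 8.112, k₂ = √(2·1·19.9) = 6.309.
Matching ψ and ψ′ at x = 0 gives r = (k₁ − k₂)/(k₁ + k₂), so R = r² = 0.01563 and T = 1 − R = 0.9844.

T = 0.984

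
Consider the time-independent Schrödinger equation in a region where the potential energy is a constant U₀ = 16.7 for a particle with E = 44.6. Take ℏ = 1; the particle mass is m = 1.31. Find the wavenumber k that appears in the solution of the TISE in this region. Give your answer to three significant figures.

k = 8.55

With E > U₀ the solution is oscillatory, ψ ∝ e^{±ikx} with k = √(2m(E − U₀))/ℏ.
k = √(2 × 1.31 × 27.9) = 8.550.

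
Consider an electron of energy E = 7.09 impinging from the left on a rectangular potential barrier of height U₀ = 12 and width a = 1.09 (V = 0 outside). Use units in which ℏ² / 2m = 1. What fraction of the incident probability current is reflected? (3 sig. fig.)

E < U₀: inside the barrier ψ ∝ e^{±κx} with κ = √(2m(U₀ − E))/ℏ = 2.216.
κa = 2.415, sinh(κa) = 5.552.
The exact tunnelling result is T⁻¹ = 1 + U₀² sinh²(κa) / [4E(U₀ − E)] = 32.87, so T = 0.0304.
R = 1 − T = 0.970.

R = 0.970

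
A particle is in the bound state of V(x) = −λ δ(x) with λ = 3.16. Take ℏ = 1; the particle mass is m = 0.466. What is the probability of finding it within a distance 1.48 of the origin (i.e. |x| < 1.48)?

The normalised bound state is ψ = √κ e^{−κ|x|} with κ = mλ/ℏ² = 1.473.
P(|x| < d) = ∫_{−d}^{d} κ e^{−2κ|x|} dx = 1 − e^{−2κd} = 1 − e^{−4.359} = 0.9872.

P = 0.987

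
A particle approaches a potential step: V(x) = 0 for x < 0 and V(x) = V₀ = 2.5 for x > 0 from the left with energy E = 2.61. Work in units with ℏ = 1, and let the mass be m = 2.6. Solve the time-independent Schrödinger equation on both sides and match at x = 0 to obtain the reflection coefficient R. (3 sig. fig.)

The wavenumbers are k₁ = √(2mE)/ℏ = 3.684 on the left and k₂ = √(2m(E − V₀))/ℏ = 0.7563 on the right.
Matching ψ and ψ′ at x = 0 gives r = (k₁ − k₂)/(k₁ + k₂), so R = r² = 0.4347 and T = 1 − R = 0.5653.

R = 0.435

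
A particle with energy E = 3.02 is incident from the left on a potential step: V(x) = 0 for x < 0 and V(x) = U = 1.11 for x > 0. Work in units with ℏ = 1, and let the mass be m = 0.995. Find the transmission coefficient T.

On each side the TISE gives plane waves with k = √(2m(E − V))/ℏ: k₁ = √(2·0.995·3.02) = 2.451, k₂ = √(2·0.995·1.91) = 1.950.
Continuity of ψ and ψ′ at the step yields the reflection amplitude r = (k₁ − k₂)/(k₁ + k₂) = 0.1140; thus R = |r|² = 0.01301, T = 0.9870.

T = 0.987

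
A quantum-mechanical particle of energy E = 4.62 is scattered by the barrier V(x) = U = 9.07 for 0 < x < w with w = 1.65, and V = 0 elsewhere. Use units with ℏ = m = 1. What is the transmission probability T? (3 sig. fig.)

Since E < U the interior solution is evanescent with decay constant κ = √(2m(U − E))/ℏ = 2.983.
κw = 4.922, sinh(κw) = 68.66.
The exact tunnelling result is T⁻¹ = 1 + U² sinh²(κw) / [4E(U − E)] = 4717, so T = 0.000212.

T = 0.000212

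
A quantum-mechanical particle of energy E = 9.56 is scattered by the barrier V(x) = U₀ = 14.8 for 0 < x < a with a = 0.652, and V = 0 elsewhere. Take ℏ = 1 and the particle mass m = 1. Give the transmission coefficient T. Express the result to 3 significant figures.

E < U₀: inside the barrier ψ ∝ e^{±κx} with κ = √(2m(U₀ − E))/ℏ = 3.237.
κa = 2.111, sinh(κa) = 4.066.
Matching ψ, ψ′ at both faces gives T = [1 + U₀² sinh²(κa) / (4E(U₀ − E))]⁻¹ = 1/19.08 = 0.0524.

T = 0.0524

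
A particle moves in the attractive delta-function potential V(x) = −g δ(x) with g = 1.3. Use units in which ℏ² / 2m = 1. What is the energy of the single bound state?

E = -0.423

The bound state is ψ(x) = √κ e^{−κ|x|}. The derivative jump ψ'(0⁺) − ψ'(0⁻) = −(2mg/ℏ²)ψ(0) fixes κ = mg/ℏ² = 0.6500.
Then E = −ℏ²κ²/(2m) = −mg²/(2ℏ²) = -0.4225.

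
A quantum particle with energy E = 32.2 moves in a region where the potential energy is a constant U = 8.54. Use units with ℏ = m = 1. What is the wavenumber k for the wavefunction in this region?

k = 6.88

With E > U the solution is oscillatory, ψ ∝ e^{±ikx} with k = √(2m(E − U))/ℏ.
k = √(2 × 1 × 23.66) = 6.879.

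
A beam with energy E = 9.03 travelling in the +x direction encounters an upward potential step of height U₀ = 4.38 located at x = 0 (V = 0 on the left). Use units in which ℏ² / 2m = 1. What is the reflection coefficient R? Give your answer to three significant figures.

R = 0.0270

The wavenumbers are k₁ = √(2mE)/ℏ = 3.005 on the left and k₂ = √(2m(E − U₀))/ℏ = 2.156 on the right.
Matching ψ and ψ′ at x = 0 gives r = (k₁ − k₂)/(k₁ + k₂), so R = r² = 0.02703 and T = 1 − R = 0.9730.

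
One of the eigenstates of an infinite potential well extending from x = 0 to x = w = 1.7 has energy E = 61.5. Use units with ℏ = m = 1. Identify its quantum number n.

From E_n = n²π²ℏ²/(2mw²) invert to n = √(2mw²E)/(πℏ).
n = (1.7/π) × √(2 × 1 × 61.5) = 6.001 → n = 6.

n = 6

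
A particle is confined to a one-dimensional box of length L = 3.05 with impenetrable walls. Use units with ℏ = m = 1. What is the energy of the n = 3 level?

E = 4.77

Requiring ψ(0) = ψ(L) = 0 quantises k = nπ/L, hence E_n = ℏ²k²/2m = n²π²ℏ²/(2mL²).
E_3 = 3² × π² / (2 × 1 × 3.05²) = 4.774.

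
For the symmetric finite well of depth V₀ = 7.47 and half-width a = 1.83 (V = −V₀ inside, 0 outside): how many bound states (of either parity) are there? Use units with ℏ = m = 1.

N = 5

Define the well-strength parameter z₀ = (a/ℏ)√(2mV₀) = 1.83 × √(2·1·7.47) = 7.073.
A new bound state (alternating even/odd) appears each time z₀ passes a multiple of π/2, so N = ⌊2z₀/π⌋ + 1 = ⌊4.503⌋ + 1 = 5.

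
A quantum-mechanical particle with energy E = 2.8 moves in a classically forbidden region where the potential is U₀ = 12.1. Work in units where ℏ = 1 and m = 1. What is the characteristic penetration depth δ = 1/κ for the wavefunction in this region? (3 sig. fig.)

Since E < U₀ the TISE in this region is ψ'' = κ²ψ with κ = √(2m(U₀ − E))/ℏ.
κ = √(2 × 1 × 9.3) = 4.313. The penetration depth is δ = 1/κ = 0.232.

δ = 0.232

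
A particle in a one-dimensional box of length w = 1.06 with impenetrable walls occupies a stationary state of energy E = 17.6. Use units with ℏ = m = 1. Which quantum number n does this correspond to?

For an infinite well E_n = n²π²ℏ²/(2mw²), so n = (w/πℏ)√(2mE).
n = (1.06/π) × √(2 × 1 × 17.6) = 2.002 → n = 2.

n = 2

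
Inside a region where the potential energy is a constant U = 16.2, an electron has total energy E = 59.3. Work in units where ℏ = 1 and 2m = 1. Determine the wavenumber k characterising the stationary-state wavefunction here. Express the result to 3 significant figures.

With E > U the solution is oscillatory, ψ ∝ e^{±ikx} with k = √(2m(E − U))/ℏ.
k = √(2 × 0.5 × 43.1) = 6.565.

k = 6.57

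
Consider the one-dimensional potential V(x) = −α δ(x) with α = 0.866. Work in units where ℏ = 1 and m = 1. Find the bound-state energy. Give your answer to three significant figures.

The bound state is ψ(x) = √κ e^{−κ|x|}. The derivative jump ψ'(0⁺) − ψ'(0⁻) = −(2mα/ℏ²)ψ(0) fixes κ = mα/ℏ² = 0.8660.
Then E = −ℏ²κ²/(2m) = −mα²/(2ℏ²) = -0.3750.

E = -0.375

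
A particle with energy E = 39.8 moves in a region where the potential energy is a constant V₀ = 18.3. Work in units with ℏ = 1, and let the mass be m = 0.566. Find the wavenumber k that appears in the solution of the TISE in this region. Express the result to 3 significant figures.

With E > V₀ the solution is oscillatory, ψ ∝ e^{±ikx} with k = √(2m(E − V₀))/ℏ.
k = √(2 × 0.566 × 21.5) = 4.933.

k = 4.93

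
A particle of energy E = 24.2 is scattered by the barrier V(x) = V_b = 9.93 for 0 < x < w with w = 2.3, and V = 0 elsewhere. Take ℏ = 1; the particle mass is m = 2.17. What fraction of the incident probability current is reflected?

E > V_b: inside the barrier k₂ = √(2m(E − V_b))/ℏ = 7.870, k₂w = 18.10.
Matching at both interfaces gives T⁻¹ = 1 + V_b² sin²(k₂w) / [4E(E − V_b)] = 1.033, hence T = 0.968.
R = 1 − T = 0.0321.

R = 0.0321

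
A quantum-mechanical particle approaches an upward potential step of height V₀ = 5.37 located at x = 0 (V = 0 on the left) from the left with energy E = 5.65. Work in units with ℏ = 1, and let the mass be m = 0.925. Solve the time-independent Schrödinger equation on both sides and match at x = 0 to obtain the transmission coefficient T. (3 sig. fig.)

On each side the TISE gives plane waves with k = √(2m(E − V))/ℏ: k₁ = √(2·0.925·5.65) = 3.233, k₂ = √(2·0.925·0.28) = 0.7197.
Continuity of ψ and ψ′ at the step yields the reflection amplitude r = (k₁ − k₂)/(k₁ + k₂) = 0.6358; thus R = |r|² = 0.4043, T = 0.5957.

T = 0.596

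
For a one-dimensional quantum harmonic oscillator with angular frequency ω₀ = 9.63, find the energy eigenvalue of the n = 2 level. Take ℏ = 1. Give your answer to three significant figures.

E = 24.1

The oscillator eigenvalues are E_n = ℏω₀(n + ½), so E_2 = 9.63 × 2.5 = 24.08.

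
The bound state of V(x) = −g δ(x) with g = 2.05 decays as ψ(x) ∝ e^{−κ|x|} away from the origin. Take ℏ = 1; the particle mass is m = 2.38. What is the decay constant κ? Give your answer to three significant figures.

κ = 4.88

Integrating the TISE across x = 0 gives the cusp condition ψ'(0⁺) − ψ'(0⁻) = −(2mg/ℏ²)ψ(0).
With ψ ∝ e^{−κ|x|} this yields −2κ = −2mg/ℏ², so κ = mg/ℏ² = 4.879.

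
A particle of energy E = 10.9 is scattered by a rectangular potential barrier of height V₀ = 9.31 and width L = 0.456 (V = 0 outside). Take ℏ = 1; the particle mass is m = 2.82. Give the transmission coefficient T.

Above the barrier the interior wavenumber is k₂ = √(2m(E − V₀))/ℏ = 2.995, giving phase k₂L = 1.366.
Matching at both interfaces gives T⁻¹ = 1 + V₀² sin²(k₂L) / [4E(E − V₀)] = 2.198, hence T = 0.455.

T = 0.455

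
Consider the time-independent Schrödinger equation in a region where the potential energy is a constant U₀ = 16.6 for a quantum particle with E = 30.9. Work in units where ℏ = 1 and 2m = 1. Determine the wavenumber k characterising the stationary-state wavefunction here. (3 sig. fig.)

k = 3.78

With E > U₀ the solution is oscillatory, ψ ∝ e^{±ikx} with k = √(2m(E − U₀))/ℏ.
k = √(2 × 0.5 × 14.3) = 3.782.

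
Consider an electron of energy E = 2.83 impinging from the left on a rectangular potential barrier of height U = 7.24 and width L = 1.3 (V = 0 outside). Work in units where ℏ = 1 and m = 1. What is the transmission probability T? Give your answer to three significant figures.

T = 0.00169

E < U: inside the barrier ψ ∝ e^{±κx} with κ = √(2m(U − E))/ℏ = 2.970.
κL = 3.861, sinh(κL) = 23.74.
The exact tunnelling result is T⁻¹ = 1 + U² sinh²(κL) / [4E(U − E)] = 592.8, so T = 0.00169.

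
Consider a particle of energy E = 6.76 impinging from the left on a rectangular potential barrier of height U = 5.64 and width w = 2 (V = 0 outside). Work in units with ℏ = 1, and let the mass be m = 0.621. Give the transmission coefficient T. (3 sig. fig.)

T = 0.657

E > U: inside the barrier k₂ = √(2m(E − U))/ℏ = 1.179, k₂w = 2.359.
Matching at both interfaces gives T⁻¹ = 1 + U² sin²(k₂w) / [4E(E − U)] = 1.522, hence T = 0.657.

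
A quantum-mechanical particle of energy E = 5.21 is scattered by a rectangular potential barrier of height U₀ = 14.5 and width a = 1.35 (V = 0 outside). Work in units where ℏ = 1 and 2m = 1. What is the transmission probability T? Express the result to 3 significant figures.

Since E < U₀ the interior solution is evanescent with decay constant κ = √(2m(U₀ − E))/ℏ = 3.048.
κa = 4.115, sinh(κa) = 30.61.
Matching ψ, ψ′ at both faces gives T = [1 + U₀² sinh²(κa) / (4E(U₀ − E))]⁻¹ = 1/1019 = 0.000982.

T = 0.000982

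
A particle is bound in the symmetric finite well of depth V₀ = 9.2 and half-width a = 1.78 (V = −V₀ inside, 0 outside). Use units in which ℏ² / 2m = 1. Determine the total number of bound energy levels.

The dimensionless depth is z₀ = a√(2mV₀)/ℏ = 1.78 × √(9.200) = 5.399.
A new bound state (alternating even/odd) appears each time z₀ passes a multiple of π/2, so N = ⌊2z₀/π⌋ + 1 = ⌊3.437⌋ + 1 = 4.

N = 4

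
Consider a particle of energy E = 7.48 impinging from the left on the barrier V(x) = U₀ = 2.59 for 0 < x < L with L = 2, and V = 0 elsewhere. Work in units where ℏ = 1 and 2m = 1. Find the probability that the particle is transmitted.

T = 0.960

Above the barrier the interior wavenumber is k₂ = √(2m(E − U₀))/ℏ = 2.211, giving phase k₂L = 4.423.
T = [1 + U₀² sin²(k₂L) / (4E(E − U₀))]⁻¹ = 1/1.042 = 0.960.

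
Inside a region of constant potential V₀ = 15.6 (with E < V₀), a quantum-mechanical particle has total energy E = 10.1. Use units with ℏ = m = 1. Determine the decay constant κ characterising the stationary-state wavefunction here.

Since E < V₀ the TISE in this region is ψ'' = κ²ψ with κ = √(2m(V₀ − E))/ℏ.
κ = √(2 × 1 × 5.5) = 3.317.

κ = 3.32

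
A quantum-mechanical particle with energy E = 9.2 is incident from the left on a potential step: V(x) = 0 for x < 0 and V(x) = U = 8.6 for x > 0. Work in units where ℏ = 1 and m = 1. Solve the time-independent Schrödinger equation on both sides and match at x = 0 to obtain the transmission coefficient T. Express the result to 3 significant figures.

The wavenumbers are k₁ = √(2mE)/ℏ = 4.290 on the left and k₂ = √(2m(E − U))/ℏ = 1.095 on the right.
Continuity of ψ and ψ′ at the step yields the reflection amplitude r = (k₁ − k₂)/(k₁ + k₂) = 0.5931; thus R = |r|² = 0.3518, T = 0.6482.

T = 0.648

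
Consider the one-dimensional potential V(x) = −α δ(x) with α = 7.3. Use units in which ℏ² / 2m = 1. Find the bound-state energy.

E = -13.3

For x ≠ 0 the bound state is ψ ∝ e^{−κ|x|}; integrating the TISE across the delta gives the cusp condition 2κ = 2mα/ℏ², so κ = 3.650.
Then E = −ℏ²κ²/(2m) = −mα²/(2ℏ²) = -13.32.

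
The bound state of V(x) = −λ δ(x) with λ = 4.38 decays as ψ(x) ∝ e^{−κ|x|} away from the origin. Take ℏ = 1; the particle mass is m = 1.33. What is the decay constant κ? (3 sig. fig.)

Integrate −(ℏ²/2m)ψ'' − λδ(x)ψ = Eψ from −ε to +ε: the ψ'' term gives ψ'(0⁺) − ψ'(0⁻) and the δ term gives −(2mλ/ℏ²)ψ(0).
With ψ ∝ e^{−κ|x|} this yields −2κ = −2mλ/ℏ², so κ = mλ/ℏ² = 5.825.

κ = 5.83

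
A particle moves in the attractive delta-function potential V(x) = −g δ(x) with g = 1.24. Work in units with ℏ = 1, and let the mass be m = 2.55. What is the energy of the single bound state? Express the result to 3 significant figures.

E = -1.96

The bound state is ψ(x) = √κ e^{−κ|x|}. The derivative jump ψ'(0⁺) − ψ'(0⁻) = −(2mg/ℏ²)ψ(0) fixes κ = mg/ℏ² = 3.162.
Then E = −ℏ²κ²/(2m) = −mg²/(2ℏ²) = -1.960.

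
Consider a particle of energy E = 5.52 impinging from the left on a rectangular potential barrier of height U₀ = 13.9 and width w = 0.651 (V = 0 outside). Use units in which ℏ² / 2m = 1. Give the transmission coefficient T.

T = 0.0848

Since E < U₀ the interior solution is evanescent with decay constant κ = √(2m(U₀ − E))/ℏ = 2.895.
κw = 1.885, sinh(κw) = 3.216.
Matching ψ, ψ′ at both faces gives T = [1 + U₀² sinh²(κw) / (4E(U₀ − E))]⁻¹ = 1/11.80 = 0.0848.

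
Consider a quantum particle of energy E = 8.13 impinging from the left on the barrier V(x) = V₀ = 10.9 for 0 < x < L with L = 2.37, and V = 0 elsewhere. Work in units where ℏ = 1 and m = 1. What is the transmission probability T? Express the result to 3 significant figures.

E < V₀: inside the barrier ψ ∝ e^{±κx} with κ = √(2m(V₀ − E))/ℏ = 2.354.
κL = 5.578, sinh(κL) = 132.3.
The exact tunnelling result is T⁻¹ = 1 + V₀² sinh²(κL) / [4E(V₀ − E)] = 23090, so T = 0.0000433.

T = 0.0000433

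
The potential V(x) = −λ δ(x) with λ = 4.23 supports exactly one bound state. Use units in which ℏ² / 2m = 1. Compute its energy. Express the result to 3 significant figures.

E = -4.47

For x ≠ 0 the bound state is ψ ∝ e^{−κ|x|}; integrating the TISE across the delta gives the cusp condition 2κ = 2mλ/ℏ², so κ = 2.115.
Then E = −ℏ²κ²/(2m) = −mλ²/(2ℏ²) = -4.473.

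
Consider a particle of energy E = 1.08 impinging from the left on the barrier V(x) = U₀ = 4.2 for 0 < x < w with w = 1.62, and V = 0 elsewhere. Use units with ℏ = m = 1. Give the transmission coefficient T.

Since E < U₀ the interior solution is evanescent with decay constant κ = √(2m(U₀ − E))/ℏ = 2.498.
κw = 4.047, sinh(κw) = 28.60.
The exact tunnelling result is T⁻¹ = 1 + U₀² sinh²(κw) / [4E(U₀ − E)] = 1071, so T = 0.000933.

T = 0.000933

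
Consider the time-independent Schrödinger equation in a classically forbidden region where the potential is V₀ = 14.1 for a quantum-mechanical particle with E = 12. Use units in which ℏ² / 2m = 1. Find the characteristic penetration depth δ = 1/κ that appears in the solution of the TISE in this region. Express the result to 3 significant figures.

δ = 0.690

Since E < V₀ the TISE in this region is ψ'' = κ²ψ with κ = √(2m(V₀ − E))/ℏ.
κ = √(2 × 0.5 × 2.1) = 1.449. The penetration depth is δ = 1/κ = 0.690.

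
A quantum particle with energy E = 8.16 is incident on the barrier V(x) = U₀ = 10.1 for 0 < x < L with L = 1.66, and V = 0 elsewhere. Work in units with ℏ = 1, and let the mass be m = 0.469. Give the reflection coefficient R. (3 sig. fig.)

Since E < U₀ the interior solution is evanescent with decay constant κ = √(2m(U₀ − E))/ℏ = 1.349.
κL = 2.239, sinh(κL) = 4.640.
Matching ψ, ψ′ at both faces gives T = [1 + U₀² sinh²(κL) / (4E(U₀ − E))]⁻¹ = 1/35.68 = 0.0280.
R = 1 − T = 0.972.

R = 0.972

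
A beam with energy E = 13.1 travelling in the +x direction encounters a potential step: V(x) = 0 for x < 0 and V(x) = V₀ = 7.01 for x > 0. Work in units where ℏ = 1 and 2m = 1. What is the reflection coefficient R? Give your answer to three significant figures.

The wavenumbers are k₁ = √(2mE)/ℏ = 3.619 on the left and k₂ = √(2m(E − V₀))/ℏ = 2.468 on the right.
Continuity of ψ and ψ′ at the step yields the reflection amplitude r = (k₁ − k₂)/(k₁ + k₂) = 0.1892; thus R = |r|² = 0.03579, T = 0.9642.

R = 0.0358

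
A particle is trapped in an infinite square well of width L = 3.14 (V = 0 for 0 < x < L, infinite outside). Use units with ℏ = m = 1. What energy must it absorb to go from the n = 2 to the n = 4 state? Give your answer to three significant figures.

E_n = n²π²ℏ²/(2mL²), so ΔE = (4² − 2²) π²ℏ²/(2mL²).
ΔE = 12 × π² / (2 × 1 × 3.14²) = 6.006.

ΔE = 6.01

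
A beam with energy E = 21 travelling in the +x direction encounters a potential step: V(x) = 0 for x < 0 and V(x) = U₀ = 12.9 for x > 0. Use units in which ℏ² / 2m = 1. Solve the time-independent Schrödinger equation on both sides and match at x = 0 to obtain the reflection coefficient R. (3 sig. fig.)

The wavenumbers are k₁ = √(2mE)/ℏ = 4.583 on the left and k₂ = √(2m(E − U₀))/ℏ = 2.846 on the right.
Continuity of ψ and ψ′ at the step yields the reflection amplitude r = (k₁ − k₂)/(k₁ + k₂) = 0.2338; thus R = |r|² = 0.05464, T = 0.9454.

R = 0.0546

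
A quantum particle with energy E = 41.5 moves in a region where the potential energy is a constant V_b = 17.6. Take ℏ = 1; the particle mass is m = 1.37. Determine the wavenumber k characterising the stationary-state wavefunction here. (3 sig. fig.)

k = 8.09

With E > V_b the solution is oscillatory, ψ ∝ e^{±ikx} with k = √(2m(E − V_b))/ℏ.
k = √(2 × 1.37 × 23.9) = 8.092.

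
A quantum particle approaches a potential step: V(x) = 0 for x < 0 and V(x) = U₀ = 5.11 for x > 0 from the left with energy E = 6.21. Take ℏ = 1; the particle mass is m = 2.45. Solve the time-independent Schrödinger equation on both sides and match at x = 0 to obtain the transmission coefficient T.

On each side the TISE gives plane waves with k = √(2m(E − V))/ℏ: k₁ = √(2·2.45·6.21) = 5.516, k₂ = √(2·2.45·1.1) = 2.322.
Matching ψ and ψ′ at x = 0 gives r = (k₁ − k₂)/(k₁ + k₂), so R = r² = 0.1661 and T = 1 − R = 0.8339.

T = 0.834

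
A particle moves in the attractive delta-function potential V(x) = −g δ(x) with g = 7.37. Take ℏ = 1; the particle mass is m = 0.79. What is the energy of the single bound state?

E = -21.5

The bound state is ψ(x) = √κ e^{−κ|x|}. The derivative jump ψ'(0⁺) − ψ'(0⁻) = −(2mg/ℏ²)ψ(0) fixes κ = mg/ℏ² = 5.822.
Then E = −ℏ²κ²/(2m) = −mg²/(2ℏ²) = -21.46.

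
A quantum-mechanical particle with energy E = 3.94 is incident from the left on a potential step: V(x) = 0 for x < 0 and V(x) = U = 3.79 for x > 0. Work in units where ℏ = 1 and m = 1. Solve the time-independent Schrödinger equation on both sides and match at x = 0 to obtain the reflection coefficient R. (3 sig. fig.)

On each side the TISE gives plane waves with k = √(2m(E − V))/ℏ: k₁ = √(2·1·3.94) = 2.807, k₂ = √(2·1·0.15) = 0.5477.
Continuity of ψ and ψ′ at the step yields the reflection amplitude r = (k₁ − k₂)/(k₁ + k₂) = 0.6735; thus R = |r|² = 0.4536, T = 0.5464.

R = 0.454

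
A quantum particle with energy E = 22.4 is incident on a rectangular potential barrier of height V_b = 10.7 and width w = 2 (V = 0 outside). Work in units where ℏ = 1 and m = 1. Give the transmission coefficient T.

T = 0.993

E > V_b: inside the barrier k₂ = √(2m(E − V_b))/ℏ = 4.837, k₂w = 9.675.
T = [1 + V_b² sin²(k₂w) / (4E(E − V_b))]⁻¹ = 1/1.007 = 0.993.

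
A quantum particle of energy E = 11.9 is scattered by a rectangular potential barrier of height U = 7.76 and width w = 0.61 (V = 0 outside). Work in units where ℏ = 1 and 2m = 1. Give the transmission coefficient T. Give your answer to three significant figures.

T = 0.785

E > U: inside the barrier k₂ = √(2m(E − U))/ℏ = 2.035, k₂w = 1.241.
T = [1 + U² sin²(k₂w) / (4E(E − U))]⁻¹ = 1/1.274 = 0.785.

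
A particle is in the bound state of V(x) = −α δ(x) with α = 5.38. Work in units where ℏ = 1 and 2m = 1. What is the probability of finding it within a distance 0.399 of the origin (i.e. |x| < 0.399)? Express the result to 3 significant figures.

The normalised bound state is ψ = √κ e^{−κ|x|} with κ = mα/ℏ² = 2.690.
P(|x| < d) = ∫_{−d}^{d} κ e^{−2κ|x|} dx = 1 − e^{−2κd} = 1 − e^{−2.147} = 0.8831.

P = 0.883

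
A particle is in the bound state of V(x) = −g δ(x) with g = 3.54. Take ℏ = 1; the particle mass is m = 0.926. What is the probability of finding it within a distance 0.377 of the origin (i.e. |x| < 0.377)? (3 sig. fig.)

P = 0.916

The normalised bound state is ψ = √κ e^{−κ|x|} with κ = mg/ℏ² = 3.278.
P(|x| < d) = ∫_{−d}^{d} κ e^{−2κ|x|} dx = 1 − e^{−2κd} = 1 − e^{−2.472} = 0.9156.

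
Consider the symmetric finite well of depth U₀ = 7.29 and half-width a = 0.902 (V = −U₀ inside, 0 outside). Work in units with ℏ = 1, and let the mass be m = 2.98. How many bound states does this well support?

N = 4

Define the well-strength parameter z₀ = (a/ℏ)√(2mU₀) = 0.902 × √(2·2.98·7.29) = 5.946.
A new bound state (alternating even/odd) appears each time z₀ passes a multiple of π/2, so N = ⌊2z₀/π⌋ + 1 = ⌊3.785⌋ + 1 = 4.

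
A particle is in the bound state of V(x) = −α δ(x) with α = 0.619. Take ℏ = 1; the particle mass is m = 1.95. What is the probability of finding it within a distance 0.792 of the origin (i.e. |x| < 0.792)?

The normalised bound state is ψ = √κ e^{−κ|x|} with κ = mα/ℏ² = 1.207.
P(|x| < d) = ∫_{−d}^{d} κ e^{−2κ|x|} dx = 1 − e^{−2κd} = 1 − e^{−1.912} = 0.8522.

P = 0.852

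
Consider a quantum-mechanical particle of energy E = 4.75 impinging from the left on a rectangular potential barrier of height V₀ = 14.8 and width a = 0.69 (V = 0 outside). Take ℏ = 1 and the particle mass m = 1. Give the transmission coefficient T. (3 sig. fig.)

T = 0.00715

E < V₀: inside the barrier ψ ∝ e^{±κx} with κ = √(2m(V₀ − E))/ℏ = 4.483.
κa = 3.093, sinh(κa) = 11.00.
The exact tunnelling result is T⁻¹ = 1 + V₀² sinh²(κa) / [4E(V₀ − E)] = 139.9, so T = 0.00715.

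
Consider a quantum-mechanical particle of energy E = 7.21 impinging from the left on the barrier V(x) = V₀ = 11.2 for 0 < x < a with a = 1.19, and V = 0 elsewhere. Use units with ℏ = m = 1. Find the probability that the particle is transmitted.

T = 0.00440

Since E < V₀ the interior solution is evanescent with decay constant κ = √(2m(V₀ − E))/ℏ = 2.825.
κa = 3.362, sinh(κa) = 14.40.
Matching ψ, ψ′ at both faces gives T = [1 + V₀² sinh²(κa) / (4E(V₀ − E))]⁻¹ = 1/227.1 = 0.00440.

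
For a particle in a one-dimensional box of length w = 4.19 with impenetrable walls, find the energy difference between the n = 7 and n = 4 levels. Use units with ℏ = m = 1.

ΔE = 9.28

E_n = n²π²ℏ²/(2mw²), so ΔE = (7² − 4²) π²ℏ²/(2mw²).
ΔE = 33 × π² / (2 × 1 × 4.19²) = 9.276.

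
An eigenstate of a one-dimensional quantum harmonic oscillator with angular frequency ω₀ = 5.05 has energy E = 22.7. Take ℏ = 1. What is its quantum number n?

E_n = ℏω₀(n + ½) ⇒ n = E/(ℏω₀) − ½ = 22.7/5.05 − 0.5 = 3.995 → n = 4.

n = 4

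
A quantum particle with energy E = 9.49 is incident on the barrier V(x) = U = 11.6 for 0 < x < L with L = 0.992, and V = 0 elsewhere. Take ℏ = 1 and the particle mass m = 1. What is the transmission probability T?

Since E < U the interior solution is evanescent with decay constant κ = √(2m(U − E))/ℏ = 2.054.
κL = 2.038, sinh(κL) = 3.772.
Matching ψ, ψ′ at both faces gives T = [1 + U² sinh²(κL) / (4E(U − E))]⁻¹ = 1/24.90 = 0.0402.

T = 0.0402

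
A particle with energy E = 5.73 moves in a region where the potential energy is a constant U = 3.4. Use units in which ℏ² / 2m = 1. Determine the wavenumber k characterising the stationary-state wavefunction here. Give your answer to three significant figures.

k = 1.53

With E > U the solution is oscillatory, ψ ∝ e^{±ikx} with k = √(2m(E − U))/ℏ.
k = √(2 × 0.5 × 2.33) = 1.526.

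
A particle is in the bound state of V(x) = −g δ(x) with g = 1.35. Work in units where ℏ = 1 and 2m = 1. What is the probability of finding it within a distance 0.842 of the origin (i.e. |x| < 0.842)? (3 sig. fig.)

The normalised bound state is ψ = √κ e^{−κ|x|} with κ = mg/ℏ² = 0.6750.
P(|x| < d) = ∫_{−d}^{d} κ e^{−2κ|x|} dx = 1 − e^{−2κd} = 1 − e^{−1.137} = 0.6791.

P = 0.679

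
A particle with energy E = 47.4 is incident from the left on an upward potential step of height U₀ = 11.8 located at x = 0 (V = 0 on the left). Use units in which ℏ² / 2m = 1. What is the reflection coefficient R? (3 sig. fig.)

The wavenumbers are k₁ = √(2mE)/ℏ = 6.885 on the left and k₂ = √(2m(E − U₀))/ℏ = 5.967 on the right.
Continuity of ψ and ψ′ at the step yields the reflection amplitude r = (k₁ − k₂)/(k₁ + k₂) = 0.07145; thus R = |r|² = 0.005105, T = 0.9949.

R = 0.00510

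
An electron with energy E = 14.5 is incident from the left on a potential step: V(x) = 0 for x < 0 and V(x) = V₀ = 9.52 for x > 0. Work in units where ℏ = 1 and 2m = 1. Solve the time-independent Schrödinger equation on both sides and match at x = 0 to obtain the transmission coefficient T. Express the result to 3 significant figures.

On each side the TISE gives plane waves with k = √(2m(E − V))/ℏ: k₁ = √(2·½·14.5) = 3.808, k₂ = √(2·½·4.98) = 2.232.
Continuity of ψ and ψ′ at the step yields the reflection amplitude r = (k₁ − k₂)/(k₁ + k₂) = 0.2610; thus R = |r|² = 0.06812, T = 0.9319.

T = 0.932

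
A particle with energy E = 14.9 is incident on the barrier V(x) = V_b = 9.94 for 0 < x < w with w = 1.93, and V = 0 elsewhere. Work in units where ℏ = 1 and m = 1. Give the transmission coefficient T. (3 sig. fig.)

E > V_b: inside the barrier k₂ = √(2m(E − V_b))/ℏ = 3.150, k₂w = 6.079.
T = [1 + V_b² sin²(k₂w) / (4E(E − V_b))]⁻¹ = 1/1.014 = 0.986.

T = 0.986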